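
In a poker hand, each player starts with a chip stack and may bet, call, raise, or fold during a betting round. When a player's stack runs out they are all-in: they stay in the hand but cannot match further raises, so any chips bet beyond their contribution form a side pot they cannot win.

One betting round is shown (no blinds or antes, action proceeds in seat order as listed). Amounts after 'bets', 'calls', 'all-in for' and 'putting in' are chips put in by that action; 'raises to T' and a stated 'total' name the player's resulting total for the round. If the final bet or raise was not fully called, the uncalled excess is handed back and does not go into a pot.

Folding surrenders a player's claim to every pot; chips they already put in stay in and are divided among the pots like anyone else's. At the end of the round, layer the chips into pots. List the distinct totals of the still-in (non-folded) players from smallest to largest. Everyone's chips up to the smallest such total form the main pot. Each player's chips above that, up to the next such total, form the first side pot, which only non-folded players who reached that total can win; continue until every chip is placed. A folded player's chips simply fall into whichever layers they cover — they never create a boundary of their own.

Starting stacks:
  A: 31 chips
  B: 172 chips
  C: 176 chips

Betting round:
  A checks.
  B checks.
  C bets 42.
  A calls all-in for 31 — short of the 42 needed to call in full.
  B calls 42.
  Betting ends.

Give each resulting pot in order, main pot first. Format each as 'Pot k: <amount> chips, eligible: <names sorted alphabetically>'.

Pot 1: 93 chips, eligible: A, B, C
Pot 2: 22 chips, eligible: B, C

Derivation:
Contributions: A=31, B=42, C=42
Pot levels (distinct totals of non-folded players): 31, 42
Layer 1-31: 31 each from A, B, C = 31*3 = 93 chips; eligible A, B, C
Layer 32-42: 11 each from B, C = 11*2 = 22 chips; eligible B, C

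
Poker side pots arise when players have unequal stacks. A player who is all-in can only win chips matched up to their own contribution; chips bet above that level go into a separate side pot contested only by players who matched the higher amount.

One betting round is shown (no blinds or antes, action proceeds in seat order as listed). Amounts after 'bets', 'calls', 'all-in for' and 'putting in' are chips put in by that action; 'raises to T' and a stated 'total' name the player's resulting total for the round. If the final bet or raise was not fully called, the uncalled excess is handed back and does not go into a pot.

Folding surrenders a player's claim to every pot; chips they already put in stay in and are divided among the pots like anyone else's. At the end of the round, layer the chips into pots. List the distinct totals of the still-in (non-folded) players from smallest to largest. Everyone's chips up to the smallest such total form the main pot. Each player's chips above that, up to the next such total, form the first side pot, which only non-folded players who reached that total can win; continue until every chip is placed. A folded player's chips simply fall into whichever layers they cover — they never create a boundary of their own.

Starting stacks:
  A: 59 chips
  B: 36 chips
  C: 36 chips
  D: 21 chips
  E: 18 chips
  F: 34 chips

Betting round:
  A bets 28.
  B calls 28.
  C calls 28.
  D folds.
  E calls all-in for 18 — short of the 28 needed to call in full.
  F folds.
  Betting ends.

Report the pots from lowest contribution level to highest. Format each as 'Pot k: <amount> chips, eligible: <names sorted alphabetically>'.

Pot 1: 72 chips, eligible: A, B, C, E
Pot 2: 30 chips, eligible: A, B, C

Derivation:
Contributions: A=28, B=28, C=28, E=18
Folded: D, F
Pot levels (distinct totals of non-folded players): 18, 28
Layer 1-18: 18 each from A, B, C, E = 18*4 = 72 chips; eligible A, B, C, E
Layer 19-28: 10 each from A, B, C = 10*3 = 30 chips; eligible A, B, C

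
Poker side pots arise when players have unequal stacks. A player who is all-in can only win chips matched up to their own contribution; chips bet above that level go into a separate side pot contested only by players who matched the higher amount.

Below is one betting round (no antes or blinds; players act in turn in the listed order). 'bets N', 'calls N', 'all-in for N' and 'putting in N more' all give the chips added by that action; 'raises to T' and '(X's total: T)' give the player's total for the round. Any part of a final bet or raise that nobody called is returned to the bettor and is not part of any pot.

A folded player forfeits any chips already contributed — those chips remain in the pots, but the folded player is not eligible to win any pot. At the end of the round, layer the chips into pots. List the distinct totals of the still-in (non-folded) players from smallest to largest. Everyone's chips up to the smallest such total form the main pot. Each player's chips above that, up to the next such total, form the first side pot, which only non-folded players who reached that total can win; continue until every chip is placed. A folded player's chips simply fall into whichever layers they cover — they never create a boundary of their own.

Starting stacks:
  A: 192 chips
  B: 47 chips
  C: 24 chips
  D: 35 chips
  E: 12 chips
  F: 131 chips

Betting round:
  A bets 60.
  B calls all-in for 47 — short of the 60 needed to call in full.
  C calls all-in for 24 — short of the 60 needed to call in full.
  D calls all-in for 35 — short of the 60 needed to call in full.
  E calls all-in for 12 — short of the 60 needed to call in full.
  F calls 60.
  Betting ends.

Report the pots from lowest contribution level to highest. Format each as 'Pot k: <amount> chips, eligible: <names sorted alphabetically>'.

Contributions: A=60, B=47, C=24, D=35, E=12, F=60
Pot levels (distinct totals of non-folded players): 12, 24, 35, 47, 60
Layer 1-12: 12 each from A, B, C, D, E, F = 12*6 = 72 chips; eligible A, B, C, D, E, F
Layer 13-24: 12 each from A, B, C, D, F = 12*5 = 60 chips; eligible A, B, C, D, F
Layer 25-35: 11 each from A, B, D, F = 11*4 = 44 chips; eligible A, B, D, F
Layer 36-47: 12 each from A, B, F = 12*3 = 36 chips; eligible A, B, F
Layer 48-60: 13 each from A, F = 13*2 = 26 chips; eligible A, F

Pot 1: 72 chips, eligible: A, B, C, D, E, F
Pot 2: 60 chips, eligible: A, B, C, D, F
Pot 3: 44 chips, eligible: A, B, D, F
Pot 4: 36 chips, eligible: A, B, F
Pot 5: 26 chips, eligible: A, F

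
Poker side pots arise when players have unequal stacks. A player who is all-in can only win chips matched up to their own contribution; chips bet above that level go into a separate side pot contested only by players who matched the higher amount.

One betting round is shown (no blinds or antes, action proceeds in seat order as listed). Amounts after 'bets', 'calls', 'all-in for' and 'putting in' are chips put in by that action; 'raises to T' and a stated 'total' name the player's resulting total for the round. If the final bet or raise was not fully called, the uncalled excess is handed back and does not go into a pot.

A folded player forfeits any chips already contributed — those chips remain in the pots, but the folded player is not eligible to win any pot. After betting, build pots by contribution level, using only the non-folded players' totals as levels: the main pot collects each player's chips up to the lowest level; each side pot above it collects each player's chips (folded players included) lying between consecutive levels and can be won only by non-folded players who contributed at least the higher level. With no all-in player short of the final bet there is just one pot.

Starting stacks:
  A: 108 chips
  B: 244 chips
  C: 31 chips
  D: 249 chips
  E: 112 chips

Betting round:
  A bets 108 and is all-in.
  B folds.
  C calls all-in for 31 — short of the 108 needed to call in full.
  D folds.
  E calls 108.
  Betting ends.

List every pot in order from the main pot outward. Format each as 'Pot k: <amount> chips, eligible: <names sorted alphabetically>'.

Contributions: A=108, C=31, E=108
Folded: B, D
Pot levels (distinct totals of non-folded players): 31, 108
Layer 1-31: 31 each from A, C, E = 31*3 = 93 chips; eligible A, C, E
Layer 32-108: 77 each from A, E = 77*2 = 154 chips; eligible A, E

Pot 1: 93 chips, eligible: A, C, E
Pot 2: 154 chips, eligible: A, E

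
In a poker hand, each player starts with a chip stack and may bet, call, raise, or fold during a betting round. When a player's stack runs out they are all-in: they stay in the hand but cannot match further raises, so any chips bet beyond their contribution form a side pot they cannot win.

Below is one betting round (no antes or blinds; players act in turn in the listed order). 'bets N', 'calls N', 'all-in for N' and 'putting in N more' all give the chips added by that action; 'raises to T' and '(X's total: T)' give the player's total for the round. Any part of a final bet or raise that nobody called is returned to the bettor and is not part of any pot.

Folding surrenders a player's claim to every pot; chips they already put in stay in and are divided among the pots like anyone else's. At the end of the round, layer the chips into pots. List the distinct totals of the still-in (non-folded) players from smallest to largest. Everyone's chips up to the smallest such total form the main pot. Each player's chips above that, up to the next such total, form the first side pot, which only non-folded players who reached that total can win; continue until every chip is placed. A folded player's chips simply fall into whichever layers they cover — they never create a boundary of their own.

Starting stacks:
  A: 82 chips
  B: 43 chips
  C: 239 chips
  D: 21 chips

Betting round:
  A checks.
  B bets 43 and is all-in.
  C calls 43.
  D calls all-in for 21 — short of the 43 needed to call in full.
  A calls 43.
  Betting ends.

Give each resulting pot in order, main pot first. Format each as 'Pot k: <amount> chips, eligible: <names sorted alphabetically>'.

Contributions: A=43, B=43, C=43, D=21
Pot levels (distinct totals of non-folded players): 21, 43
Layer 1-21: 21 each from A, B, C, D = 21*4 = 84 chips; eligible A, B, C, D
Layer 22-43: 22 each from A, B, C = 22*3 = 66 chips; eligible A, B, C

Pot 1: 84 chips, eligible: A, B, C, D
Pot 2: 66 chips, eligible: A, B, C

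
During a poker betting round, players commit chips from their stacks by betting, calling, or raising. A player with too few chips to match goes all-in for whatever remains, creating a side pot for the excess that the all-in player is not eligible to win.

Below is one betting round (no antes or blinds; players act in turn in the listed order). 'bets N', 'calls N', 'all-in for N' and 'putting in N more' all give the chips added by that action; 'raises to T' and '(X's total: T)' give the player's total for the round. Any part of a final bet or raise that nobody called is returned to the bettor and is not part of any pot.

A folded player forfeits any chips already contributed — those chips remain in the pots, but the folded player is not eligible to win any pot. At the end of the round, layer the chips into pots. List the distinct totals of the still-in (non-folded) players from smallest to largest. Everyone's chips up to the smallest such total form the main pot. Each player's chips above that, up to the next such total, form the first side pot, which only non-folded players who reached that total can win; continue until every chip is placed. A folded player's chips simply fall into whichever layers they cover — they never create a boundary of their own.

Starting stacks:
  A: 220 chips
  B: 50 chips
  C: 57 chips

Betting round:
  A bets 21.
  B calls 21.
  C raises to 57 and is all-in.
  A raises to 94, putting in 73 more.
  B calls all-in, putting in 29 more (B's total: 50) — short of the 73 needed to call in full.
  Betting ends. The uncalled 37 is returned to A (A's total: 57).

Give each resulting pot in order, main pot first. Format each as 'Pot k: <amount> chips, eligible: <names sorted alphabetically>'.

Contributions (after 37 returned to A): A=57, B=50, C=57
Pot levels (distinct totals of non-folded players): 50, 57
Layer 1-50: 50 each from A, B, C = 50*3 = 150 chips; eligible A, B, C
Layer 51-57: 7 each from A, C = 7*2 = 14 chips; eligible A, C

Pot 1: 150 chips, eligible: A, B, C
Pot 2: 14 chips, eligible: A, C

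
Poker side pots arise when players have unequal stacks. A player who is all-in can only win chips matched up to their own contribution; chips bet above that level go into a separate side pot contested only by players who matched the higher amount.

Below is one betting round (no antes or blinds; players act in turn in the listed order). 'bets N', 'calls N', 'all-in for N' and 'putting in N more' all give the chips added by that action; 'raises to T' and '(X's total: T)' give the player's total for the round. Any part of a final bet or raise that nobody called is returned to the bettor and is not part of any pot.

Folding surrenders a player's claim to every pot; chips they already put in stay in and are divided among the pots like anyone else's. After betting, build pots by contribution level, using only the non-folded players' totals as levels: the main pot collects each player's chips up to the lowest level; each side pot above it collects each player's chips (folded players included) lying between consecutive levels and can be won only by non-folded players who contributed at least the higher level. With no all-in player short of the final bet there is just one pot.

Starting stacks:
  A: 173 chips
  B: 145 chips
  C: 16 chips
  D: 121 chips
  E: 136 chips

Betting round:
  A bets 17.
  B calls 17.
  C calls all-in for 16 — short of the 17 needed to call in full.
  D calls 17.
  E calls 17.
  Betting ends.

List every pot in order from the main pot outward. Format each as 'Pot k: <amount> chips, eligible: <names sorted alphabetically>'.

Contributions: A=17, B=17, C=16, D=17, E=17
Pot levels (distinct totals of non-folded players): 16, 17
Layer 1-16: 16 each from A, B, C, D, E = 16*5 = 80 chips; eligible A, B, C, D, E
Layer 17-17: 1 each from A, B, D, E = 1*4 = 4 chips; eligible A, B, D, E

Pot 1: 80 chips, eligible: A, B, C, D, E
Pot 2: 4 chips, eligible: A, B, D, E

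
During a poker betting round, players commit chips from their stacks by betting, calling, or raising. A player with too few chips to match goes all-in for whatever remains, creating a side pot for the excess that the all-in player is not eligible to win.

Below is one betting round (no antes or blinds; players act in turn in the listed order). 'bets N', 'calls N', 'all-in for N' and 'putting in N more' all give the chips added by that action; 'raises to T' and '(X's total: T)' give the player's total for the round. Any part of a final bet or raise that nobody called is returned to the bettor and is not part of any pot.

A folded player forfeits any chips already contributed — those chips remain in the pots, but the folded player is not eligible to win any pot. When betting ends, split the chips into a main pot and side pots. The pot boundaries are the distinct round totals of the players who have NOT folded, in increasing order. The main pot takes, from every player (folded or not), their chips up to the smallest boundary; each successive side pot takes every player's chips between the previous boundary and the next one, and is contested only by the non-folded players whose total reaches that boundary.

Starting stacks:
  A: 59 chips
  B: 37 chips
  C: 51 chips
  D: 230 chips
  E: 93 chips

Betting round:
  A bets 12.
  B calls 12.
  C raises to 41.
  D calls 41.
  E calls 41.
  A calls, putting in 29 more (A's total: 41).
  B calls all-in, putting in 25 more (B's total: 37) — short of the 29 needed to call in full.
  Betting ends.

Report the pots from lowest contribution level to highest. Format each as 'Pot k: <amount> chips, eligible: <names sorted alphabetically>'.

Contributions: A=41, B=37, C=41, D=41, E=41
Pot levels (distinct totals of non-folded players): 37, 41
Layer 1-37: 37 each from A, B, C, D, E = 37*5 = 185 chips; eligible A, B, C, D, E
Layer 38-41: 4 each from A, C, D, E = 4*4 = 16 chips; eligible A, C, D, E

Pot 1: 185 chips, eligible: A, B, C, D, E
Pot 2: 16 chips, eligible: A, C, D, E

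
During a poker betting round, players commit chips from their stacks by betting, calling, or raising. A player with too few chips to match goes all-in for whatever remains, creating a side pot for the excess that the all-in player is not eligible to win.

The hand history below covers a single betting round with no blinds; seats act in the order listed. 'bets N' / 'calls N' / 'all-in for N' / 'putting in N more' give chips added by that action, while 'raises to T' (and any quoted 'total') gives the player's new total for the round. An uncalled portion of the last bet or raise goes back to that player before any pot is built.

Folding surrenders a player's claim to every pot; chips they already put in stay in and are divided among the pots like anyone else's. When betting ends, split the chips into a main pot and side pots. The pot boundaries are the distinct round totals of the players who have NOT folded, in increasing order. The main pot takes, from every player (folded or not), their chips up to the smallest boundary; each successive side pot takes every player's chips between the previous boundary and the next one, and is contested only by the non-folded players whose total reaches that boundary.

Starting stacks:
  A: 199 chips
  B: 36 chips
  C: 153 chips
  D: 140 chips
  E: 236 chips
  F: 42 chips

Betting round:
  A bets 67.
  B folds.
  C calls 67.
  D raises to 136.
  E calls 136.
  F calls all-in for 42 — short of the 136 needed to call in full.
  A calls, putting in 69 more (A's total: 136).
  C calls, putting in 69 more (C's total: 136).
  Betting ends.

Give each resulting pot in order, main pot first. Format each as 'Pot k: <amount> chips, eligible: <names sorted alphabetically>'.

Contributions: A=136, C=136, D=136, E=136, F=42
Folded: B
Pot levels (distinct totals of non-folded players): 42, 136
Layer 1-42: 42 each from A, C, D, E, F = 42*5 = 210 chips; eligible A, C, D, E, F
Layer 43-136: 94 each from A, C, D, E = 94*4 = 376 chips; eligible A, C, D, E

Pot 1: 210 chips, eligible: A, C, D, E, F
Pot 2: 376 chips, eligible: A, C, D, E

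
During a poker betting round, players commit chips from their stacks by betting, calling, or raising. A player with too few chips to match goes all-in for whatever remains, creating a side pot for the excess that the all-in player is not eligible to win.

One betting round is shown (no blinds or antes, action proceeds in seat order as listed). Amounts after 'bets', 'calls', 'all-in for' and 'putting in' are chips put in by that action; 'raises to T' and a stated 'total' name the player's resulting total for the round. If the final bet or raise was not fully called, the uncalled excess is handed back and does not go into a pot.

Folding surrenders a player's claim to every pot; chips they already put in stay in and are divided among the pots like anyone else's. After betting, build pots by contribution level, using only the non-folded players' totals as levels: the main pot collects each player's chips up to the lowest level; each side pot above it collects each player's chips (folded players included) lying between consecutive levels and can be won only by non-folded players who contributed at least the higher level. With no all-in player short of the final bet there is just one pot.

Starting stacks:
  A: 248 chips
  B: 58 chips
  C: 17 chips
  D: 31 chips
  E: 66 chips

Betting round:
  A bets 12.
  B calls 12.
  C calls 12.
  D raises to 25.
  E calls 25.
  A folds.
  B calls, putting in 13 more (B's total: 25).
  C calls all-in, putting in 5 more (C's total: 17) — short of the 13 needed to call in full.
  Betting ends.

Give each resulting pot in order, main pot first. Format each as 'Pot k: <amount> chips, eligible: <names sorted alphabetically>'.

Contributions: A=12, B=25, C=17, D=25, E=25
Folded: A
Pot levels (distinct totals of non-folded players): 17, 25
Layer 1-17: A 12 + B 17 + C 17 + D 17 + E 17 = 80 chips; eligible B, C, D, E
Layer 18-25: 8 each from B, D, E = 8*3 = 24 chips; eligible B, D, E

Pot 1: 80 chips, eligible: B, C, D, E
Pot 2: 24 chips, eligible: B, D, E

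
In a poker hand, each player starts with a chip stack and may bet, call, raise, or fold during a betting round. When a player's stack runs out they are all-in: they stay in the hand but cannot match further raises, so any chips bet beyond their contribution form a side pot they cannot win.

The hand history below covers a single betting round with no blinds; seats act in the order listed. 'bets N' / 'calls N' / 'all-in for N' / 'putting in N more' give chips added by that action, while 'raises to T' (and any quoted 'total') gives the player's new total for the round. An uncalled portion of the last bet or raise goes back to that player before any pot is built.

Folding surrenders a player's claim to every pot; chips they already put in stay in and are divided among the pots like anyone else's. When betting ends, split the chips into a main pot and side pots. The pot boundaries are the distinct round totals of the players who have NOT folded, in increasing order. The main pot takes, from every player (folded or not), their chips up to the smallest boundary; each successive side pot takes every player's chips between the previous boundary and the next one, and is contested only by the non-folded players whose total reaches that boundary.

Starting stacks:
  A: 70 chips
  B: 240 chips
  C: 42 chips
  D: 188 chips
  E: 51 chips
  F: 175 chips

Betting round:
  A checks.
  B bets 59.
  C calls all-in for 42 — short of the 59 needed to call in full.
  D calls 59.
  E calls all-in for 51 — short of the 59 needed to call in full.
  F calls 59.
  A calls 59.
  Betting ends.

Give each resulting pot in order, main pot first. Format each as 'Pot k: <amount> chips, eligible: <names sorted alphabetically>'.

Contributions: A=59, B=59, C=42, D=59, E=51, F=59
Pot levels (distinct totals of non-folded players): 42, 51, 59
Layer 1-42: 42 each from A, B, C, D, E, F = 42*6 = 252 chips; eligible A, B, C, D, E, F
Layer 43-51: 9 each from A, B, D, E, F = 9*5 = 45 chips; eligible A, B, D, E, F
Layer 52-59: 8 each from A, B, D, F = 8*4 = 32 chips; eligible A, B, D, F

Pot 1: 252 chips, eligible: A, B, C, D, E, F
Pot 2: 45 chips, eligible: A, B, D, E, F
Pot 3: 32 chips, eligible: A, B, D, F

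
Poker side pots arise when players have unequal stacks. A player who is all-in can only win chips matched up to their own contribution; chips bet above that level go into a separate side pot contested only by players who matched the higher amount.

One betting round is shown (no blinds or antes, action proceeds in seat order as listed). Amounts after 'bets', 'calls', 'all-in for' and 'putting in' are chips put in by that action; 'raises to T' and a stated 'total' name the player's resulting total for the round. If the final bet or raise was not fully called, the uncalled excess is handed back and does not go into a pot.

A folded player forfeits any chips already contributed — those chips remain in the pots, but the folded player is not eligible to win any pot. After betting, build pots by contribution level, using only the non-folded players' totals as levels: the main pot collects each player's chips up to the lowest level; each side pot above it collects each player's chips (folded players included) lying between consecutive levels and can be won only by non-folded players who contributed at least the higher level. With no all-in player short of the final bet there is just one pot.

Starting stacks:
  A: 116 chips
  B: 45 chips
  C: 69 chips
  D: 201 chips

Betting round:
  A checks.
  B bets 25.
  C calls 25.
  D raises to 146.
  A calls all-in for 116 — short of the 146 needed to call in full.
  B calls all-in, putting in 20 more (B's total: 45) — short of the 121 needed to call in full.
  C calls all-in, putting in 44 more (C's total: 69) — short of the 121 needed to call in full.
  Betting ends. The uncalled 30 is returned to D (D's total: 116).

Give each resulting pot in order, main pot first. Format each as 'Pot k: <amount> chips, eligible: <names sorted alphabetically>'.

Contributions (after 30 returned to D): A=116, B=45, C=69, D=116
Pot levels (distinct totals of non-folded players): 45, 69, 116
Layer 1-45: 45 each from A, B, C, D = 45*4 = 180 chips; eligible A, B, C, D
Layer 46-69: 24 each from A, C, D = 24*3 = 72 chips; eligible A, C, D
Layer 70-116: 47 each from A, D = 47*2 = 94 chips; eligible A, D

Pot 1: 180 chips, eligible: A, B, C, D
Pot 2: 72 chips, eligible: A, C, D
Pot 3: 94 chips, eligible: A, D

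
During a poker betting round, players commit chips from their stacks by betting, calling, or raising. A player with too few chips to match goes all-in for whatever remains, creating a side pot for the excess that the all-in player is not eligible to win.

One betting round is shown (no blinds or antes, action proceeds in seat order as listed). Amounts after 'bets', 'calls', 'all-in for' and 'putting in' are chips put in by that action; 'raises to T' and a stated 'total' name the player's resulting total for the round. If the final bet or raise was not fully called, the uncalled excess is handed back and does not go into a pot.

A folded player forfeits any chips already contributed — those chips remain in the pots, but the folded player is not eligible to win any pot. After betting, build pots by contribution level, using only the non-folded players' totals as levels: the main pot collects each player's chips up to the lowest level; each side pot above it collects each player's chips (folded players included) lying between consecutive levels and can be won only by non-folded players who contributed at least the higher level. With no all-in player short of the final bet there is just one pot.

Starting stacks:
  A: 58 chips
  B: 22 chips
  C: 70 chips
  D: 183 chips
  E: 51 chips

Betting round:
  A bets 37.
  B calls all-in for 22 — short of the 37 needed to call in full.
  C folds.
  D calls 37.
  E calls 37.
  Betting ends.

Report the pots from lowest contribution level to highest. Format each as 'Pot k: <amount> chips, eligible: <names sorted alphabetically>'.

Contributions: A=37, B=22, D=37, E=37
Folded: C
Pot levels (distinct totals of non-folded players): 22, 37
Layer 1-22: 22 each from A, B, D, E = 22*4 = 88 chips; eligible A, B, D, E
Layer 23-37: 15 each from A, D, E = 15*3 = 45 chips; eligible A, D, E

Pot 1: 88 chips, eligible: A, B, D, E
Pot 2: 45 chips, eligible: A, D, E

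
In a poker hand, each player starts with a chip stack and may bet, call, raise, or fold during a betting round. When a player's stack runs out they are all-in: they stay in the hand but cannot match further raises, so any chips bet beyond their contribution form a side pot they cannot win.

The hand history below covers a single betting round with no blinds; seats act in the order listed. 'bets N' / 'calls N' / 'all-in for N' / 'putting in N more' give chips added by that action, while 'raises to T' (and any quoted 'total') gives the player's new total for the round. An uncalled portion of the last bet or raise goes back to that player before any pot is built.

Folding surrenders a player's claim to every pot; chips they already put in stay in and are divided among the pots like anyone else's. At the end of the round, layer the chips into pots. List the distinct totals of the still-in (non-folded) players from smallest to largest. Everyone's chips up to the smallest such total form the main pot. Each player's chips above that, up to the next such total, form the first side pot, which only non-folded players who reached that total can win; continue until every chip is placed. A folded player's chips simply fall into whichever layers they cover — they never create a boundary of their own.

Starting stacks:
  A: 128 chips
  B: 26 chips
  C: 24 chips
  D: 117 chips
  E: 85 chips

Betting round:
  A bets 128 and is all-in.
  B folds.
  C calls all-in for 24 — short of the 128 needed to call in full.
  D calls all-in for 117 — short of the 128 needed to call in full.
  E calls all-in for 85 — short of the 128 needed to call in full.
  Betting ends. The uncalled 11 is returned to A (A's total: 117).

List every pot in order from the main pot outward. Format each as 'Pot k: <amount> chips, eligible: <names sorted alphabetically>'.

Pot 1: 96 chips, eligible: A, C, D, E
Pot 2: 183 chips, eligible: A, D, E
Pot 3: 64 chips, eligible: A, D

Derivation:
Contributions (after 11 returned to A): A=117, C=24, D=117, E=85
Folded: B
Pot levels (distinct totals of non-folded players): 24, 85, 117
Layer 1-24: 24 each from A, C, D, E = 24*4 = 96 chips; eligible A, C, D, E
Layer 25-85: 61 each from A, D, E = 61*3 = 183 chips; eligible A, D, E
Layer 86-117: 32 each from A, D = 32*2 = 64 chips; eligible A, D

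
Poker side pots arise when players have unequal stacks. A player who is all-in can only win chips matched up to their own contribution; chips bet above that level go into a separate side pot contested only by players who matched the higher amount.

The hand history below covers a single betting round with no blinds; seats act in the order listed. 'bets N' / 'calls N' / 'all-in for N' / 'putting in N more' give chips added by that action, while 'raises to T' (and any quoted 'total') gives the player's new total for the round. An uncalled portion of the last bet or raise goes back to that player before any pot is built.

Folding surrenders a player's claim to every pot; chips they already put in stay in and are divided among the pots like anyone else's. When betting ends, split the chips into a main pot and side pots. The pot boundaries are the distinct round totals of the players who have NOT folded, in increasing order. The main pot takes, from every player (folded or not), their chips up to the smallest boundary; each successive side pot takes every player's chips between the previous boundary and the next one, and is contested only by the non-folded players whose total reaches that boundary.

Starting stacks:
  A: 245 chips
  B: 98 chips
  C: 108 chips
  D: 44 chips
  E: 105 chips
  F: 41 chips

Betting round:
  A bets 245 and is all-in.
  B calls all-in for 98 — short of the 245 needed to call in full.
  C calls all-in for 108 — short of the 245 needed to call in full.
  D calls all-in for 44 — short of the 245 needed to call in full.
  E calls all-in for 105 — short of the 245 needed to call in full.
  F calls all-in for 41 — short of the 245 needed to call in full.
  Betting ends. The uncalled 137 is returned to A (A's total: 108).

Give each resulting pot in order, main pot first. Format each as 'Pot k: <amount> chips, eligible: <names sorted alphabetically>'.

Pot 1: 246 chips, eligible: A, B, C, D, E, F
Pot 2: 15 chips, eligible: A, B, C, D, E
Pot 3: 216 chips, eligible: A, B, C, E
Pot 4: 21 chips, eligible: A, C, E
Pot 5: 6 chips, eligible: A, C

Derivation:
Contributions (after 137 returned to A): A=108, B=98, C=108, D=44, E=105, F=41
Pot levels (distinct totals of non-folded players): 41, 44, 98, 105, 108
Layer 1-41: 41 each from A, B, C, D, E, F = 41*6 = 246 chips; eligible A, B, C, D, E, F
Layer 42-44: 3 each from A, B, C, D, E = 3*5 = 15 chips; eligible A, B, C, D, E
Layer 45-98: 54 each from A, B, C, E = 54*4 = 216 chips; eligible A, B, C, E
Layer 99-105: 7 each from A, C, E = 7*3 = 21 chips; eligible A, C, E
Layer 106-108: 3 each from A, C = 3*2 = 6 chips; eligible A, C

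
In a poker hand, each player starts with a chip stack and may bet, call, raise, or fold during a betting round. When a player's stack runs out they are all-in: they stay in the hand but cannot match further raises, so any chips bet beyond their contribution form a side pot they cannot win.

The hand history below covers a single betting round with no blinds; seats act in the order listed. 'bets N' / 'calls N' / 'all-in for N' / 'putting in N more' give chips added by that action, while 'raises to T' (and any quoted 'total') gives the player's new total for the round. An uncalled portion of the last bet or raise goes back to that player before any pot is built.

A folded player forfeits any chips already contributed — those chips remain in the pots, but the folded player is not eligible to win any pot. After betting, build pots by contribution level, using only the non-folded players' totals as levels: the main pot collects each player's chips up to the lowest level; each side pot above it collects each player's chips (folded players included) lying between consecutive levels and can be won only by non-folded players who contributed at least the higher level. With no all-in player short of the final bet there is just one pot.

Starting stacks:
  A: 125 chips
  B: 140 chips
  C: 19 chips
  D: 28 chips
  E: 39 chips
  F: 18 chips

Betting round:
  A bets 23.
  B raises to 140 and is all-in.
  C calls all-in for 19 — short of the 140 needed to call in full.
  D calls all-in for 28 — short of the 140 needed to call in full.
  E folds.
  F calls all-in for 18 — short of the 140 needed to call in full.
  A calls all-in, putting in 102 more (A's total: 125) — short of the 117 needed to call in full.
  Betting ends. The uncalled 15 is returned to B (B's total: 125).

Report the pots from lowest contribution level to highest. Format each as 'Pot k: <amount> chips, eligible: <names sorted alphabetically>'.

Contributions (after 15 returned to B): A=125, B=125, C=19, D=28, F=18
Folded: E
Pot levels (distinct totals of non-folded players): 18, 19, 28, 125
Layer 1-18: 18 each from A, B, C, D, F = 18*5 = 90 chips; eligible A, B, C, D, F
Layer 19-19: 1 each from A, B, C, D = 1*4 = 4 chips; eligible A, B, C, D
Layer 20-28: 9 each from A, B, D = 9*3 = 27 chips; eligible A, B, D
Layer 29-125: 97 each from A, B = 97*2 = 194 chips; eligible A, B

Pot 1: 90 chips, eligible: A, B, C, D, F
Pot 2: 4 chips, eligible: A, B, C, D
Pot 3: 27 chips, eligible: A, B, D
Pot 4: 194 chips, eligible: A, B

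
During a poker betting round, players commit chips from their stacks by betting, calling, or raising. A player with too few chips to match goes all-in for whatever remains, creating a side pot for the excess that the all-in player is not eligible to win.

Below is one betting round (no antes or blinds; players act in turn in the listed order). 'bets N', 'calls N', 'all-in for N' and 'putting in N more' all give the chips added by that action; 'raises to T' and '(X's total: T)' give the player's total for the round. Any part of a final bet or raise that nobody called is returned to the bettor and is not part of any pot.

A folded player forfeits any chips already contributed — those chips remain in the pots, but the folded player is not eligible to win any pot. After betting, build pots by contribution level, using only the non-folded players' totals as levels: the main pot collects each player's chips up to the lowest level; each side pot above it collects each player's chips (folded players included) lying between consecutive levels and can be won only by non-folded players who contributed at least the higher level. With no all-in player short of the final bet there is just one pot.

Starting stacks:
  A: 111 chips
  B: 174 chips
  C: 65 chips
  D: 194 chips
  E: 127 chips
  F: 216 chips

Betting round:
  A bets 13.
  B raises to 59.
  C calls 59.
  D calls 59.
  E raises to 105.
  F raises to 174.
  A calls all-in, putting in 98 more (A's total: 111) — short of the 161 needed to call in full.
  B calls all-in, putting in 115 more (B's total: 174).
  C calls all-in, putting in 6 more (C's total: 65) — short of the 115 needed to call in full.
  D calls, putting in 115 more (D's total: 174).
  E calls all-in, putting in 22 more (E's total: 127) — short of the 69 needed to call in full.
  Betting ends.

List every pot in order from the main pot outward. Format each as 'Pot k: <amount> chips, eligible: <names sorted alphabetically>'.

Contributions: A=111, B=174, C=65, D=174, E=127, F=174
Pot levels (distinct totals of non-folded players): 65, 111, 127, 174
Layer 1-65: 65 each from A, B, C, D, E, F = 65*6 = 390 chips; eligible A, B, C, D, E, F
Layer 66-111: 46 each from A, B, D, E, F = 46*5 = 230 chips; eligible A, B, D, E, F
Layer 112-127: 16 each from B, D, E, F = 16*4 = 64 chips; eligible B, D, E, F
Layer 128-174: 47 each from B, D, F = 47*3 = 141 chips; eligible B, D, F

Pot 1: 390 chips, eligible: A, B, C, D, E, F
Pot 2: 230 chips, eligible: A, B, D, E, F
Pot 3: 64 chips, eligible: B, D, E, F
Pot 4: 141 chips, eligible: B, D, F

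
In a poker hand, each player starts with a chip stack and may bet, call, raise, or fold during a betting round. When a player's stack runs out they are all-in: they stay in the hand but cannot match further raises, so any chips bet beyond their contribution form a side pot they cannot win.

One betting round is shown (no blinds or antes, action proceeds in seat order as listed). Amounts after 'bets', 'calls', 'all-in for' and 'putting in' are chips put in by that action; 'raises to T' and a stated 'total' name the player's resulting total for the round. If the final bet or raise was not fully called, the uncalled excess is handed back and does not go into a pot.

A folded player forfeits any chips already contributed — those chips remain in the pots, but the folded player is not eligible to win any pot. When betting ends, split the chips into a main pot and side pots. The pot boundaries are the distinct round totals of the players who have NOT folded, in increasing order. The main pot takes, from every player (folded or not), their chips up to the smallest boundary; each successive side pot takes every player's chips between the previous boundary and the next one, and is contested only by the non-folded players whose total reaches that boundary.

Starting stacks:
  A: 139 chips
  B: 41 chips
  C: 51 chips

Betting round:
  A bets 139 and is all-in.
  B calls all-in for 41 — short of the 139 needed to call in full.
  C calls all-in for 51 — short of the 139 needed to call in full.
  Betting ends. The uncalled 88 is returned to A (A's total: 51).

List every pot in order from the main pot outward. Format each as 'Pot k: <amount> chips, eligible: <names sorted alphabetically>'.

Contributions (after 88 returned to A): A=51, B=41, C=51
Pot levels (distinct totals of non-folded players): 41, 51
Layer 1-41: 41 each from A, B, C = 41*3 = 123 chips; eligible A, B, C
Layer 42-51: 10 each from A, C = 10*2 = 20 chips; eligible A, C

Pot 1: 123 chips, eligible: A, B, C
Pot 2: 20 chips, eligible: A, C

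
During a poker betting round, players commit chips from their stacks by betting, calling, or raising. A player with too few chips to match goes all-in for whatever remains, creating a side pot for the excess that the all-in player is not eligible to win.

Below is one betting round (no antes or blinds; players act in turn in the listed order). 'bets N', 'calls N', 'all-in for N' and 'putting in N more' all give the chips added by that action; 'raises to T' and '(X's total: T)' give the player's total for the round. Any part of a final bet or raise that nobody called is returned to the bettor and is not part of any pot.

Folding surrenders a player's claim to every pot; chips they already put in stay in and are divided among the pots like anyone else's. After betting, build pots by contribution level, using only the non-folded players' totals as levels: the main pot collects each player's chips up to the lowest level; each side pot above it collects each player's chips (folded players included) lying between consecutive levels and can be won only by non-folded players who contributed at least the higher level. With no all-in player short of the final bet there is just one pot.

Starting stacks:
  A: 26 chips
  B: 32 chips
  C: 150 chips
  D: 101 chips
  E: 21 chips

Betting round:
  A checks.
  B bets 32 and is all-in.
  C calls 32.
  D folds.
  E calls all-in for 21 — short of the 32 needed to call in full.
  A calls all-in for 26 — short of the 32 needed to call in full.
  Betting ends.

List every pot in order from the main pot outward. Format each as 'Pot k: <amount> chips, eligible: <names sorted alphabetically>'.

Pot 1: 84 chips, eligible: A, B, C, E
Pot 2: 15 chips, eligible: A, B, C
Pot 3: 12 chips, eligible: B, C

Derivation:
Contributions: A=26, B=32, C=32, E=21
Folded: D
Pot levels (distinct totals of non-folded players): 21, 26, 32
Layer 1-21: 21 each from A, B, C, E = 21*4 = 84 chips; eligible A, B, C, E
Layer 22-26: 5 each from A, B, C = 5*3 = 15 chips; eligible A, B, C
Layer 27-32: 6 each from B, C = 6*2 = 12 chips; eligible B, C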